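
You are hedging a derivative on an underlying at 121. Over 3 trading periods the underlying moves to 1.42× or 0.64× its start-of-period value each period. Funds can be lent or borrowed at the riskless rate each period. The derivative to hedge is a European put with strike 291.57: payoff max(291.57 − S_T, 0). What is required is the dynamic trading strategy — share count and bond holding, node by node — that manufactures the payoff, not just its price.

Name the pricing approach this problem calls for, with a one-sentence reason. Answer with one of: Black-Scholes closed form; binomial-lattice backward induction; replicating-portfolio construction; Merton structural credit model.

Key observation: the task asks for the hedge itself — share and bond holdings at every node of the 3-period tree on spot 121 with factors 1.42/0.64 — which is exactly what the replicating-portfolio construction produces.

framework: replicating-portfolio construction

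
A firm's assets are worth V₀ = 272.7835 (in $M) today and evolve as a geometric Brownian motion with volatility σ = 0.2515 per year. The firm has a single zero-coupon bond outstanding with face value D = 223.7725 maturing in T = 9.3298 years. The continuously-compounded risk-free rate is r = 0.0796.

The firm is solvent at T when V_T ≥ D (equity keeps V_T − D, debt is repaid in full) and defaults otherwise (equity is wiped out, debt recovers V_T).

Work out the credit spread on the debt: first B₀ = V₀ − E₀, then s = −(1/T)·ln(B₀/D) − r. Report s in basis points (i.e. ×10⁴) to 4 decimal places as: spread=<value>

Equity is a call on the firm's assets struck at D = 223.7725:
d₁ = [ln(V₀/D) + (r + σ²/2)T] / (σ√T)
   = [ln(272.7835/223.7725) + (0.0796 + 0.5·0.2515²)·9.3298] / (0.2515·√9.3298)
   = [0.198049 + 1.037718] / 0.768200 = 1.608652
d₂ = d₁ − σ√T = 1.608652 − 0.768200 = 0.840452
N(d₁) = 0.946154,  N(d₂) = 0.799673,  e^(−rT) = 0.475850
E₀ = V₀·N(d₁) − D·e^(−rT)·N(d₂)
   = 272.7835·0.946154 − 223.7725·0.475850·0.799673 = 172.944243
B₀ = V₀ − E₀ = 272.7835 − 172.944243 = 99.839257
spread = −(1/T)·ln(B₀/D) − r = −(1/9.3298)·ln(99.839257/223.7725) − 0.0796 = 0.00690437
in basis points: 0.00690437 × 10⁴ = 69.0437 bp

spread=69.0437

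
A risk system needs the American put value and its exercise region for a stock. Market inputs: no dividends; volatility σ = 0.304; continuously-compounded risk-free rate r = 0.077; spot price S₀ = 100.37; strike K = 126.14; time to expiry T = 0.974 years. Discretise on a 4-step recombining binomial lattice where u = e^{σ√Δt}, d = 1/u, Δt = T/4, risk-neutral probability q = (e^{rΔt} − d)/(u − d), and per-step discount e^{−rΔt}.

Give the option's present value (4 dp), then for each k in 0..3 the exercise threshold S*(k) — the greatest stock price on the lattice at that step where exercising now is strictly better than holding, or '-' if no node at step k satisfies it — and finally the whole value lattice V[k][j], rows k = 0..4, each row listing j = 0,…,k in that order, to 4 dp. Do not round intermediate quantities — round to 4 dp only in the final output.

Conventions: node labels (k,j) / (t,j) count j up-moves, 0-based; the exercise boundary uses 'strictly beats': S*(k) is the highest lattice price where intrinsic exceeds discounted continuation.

params: Δt=0.24350 u=1.16185 d=0.86070 q=0.52541 e^(-rΔt)=0.98143
t_4 payoffs: 71.0582 51.7857 25.7700 0.0000 0.0000
t_3: node(3,0) S=63.9966 payoff=62.1434 vs cont=59.8003 → 62.1434 [stop]  node(3,1) S=86.3883 payoff=39.7517 vs cont=37.4087 → 39.7517 [stop]  node(3,2) S=116.6146 payoff=9.5254 vs cont=12.0029 → 12.0029 [wait]  node(3,3) S=157.4167 payoff=0.0000 vs cont=0.0000 → 0.0000 [wait]  ⇒ S*(3)=86.3883
t_2: node(2,0) S=74.3543 payoff=51.7857 vs cont=49.4427 → 51.7857 [stop]  node(2,1) S=100.3700 payoff=25.7700 vs cont=24.7045 → 25.7700 [stop]  node(2,2) S=135.4883 payoff=0.0000 vs cont=5.5906 → 5.5906 [wait]  ⇒ S*(2)=100.3700
t_1: node(1,0) S=86.3883 payoff=39.7517 vs cont=37.4087 → 39.7517 [stop]  node(1,1) S=116.6146 payoff=9.5254 vs cont=14.8857 → 14.8857 [wait]  ⇒ S*(1)=86.3883
t_0: node(0,0) S=100.3700 payoff=25.7700 vs cont=26.1910 → 26.1910 [wait]  ⇒ S*(0)=-

price = 26.1910
boundary = - 86.3883 100.3700 86.3883
tree:
26.1910
39.7517 14.8857
51.7857 25.7700 5.5906
62.1434 39.7517 12.0029 0.0000
71.0582 51.7857 25.7700 0.0000 0.0000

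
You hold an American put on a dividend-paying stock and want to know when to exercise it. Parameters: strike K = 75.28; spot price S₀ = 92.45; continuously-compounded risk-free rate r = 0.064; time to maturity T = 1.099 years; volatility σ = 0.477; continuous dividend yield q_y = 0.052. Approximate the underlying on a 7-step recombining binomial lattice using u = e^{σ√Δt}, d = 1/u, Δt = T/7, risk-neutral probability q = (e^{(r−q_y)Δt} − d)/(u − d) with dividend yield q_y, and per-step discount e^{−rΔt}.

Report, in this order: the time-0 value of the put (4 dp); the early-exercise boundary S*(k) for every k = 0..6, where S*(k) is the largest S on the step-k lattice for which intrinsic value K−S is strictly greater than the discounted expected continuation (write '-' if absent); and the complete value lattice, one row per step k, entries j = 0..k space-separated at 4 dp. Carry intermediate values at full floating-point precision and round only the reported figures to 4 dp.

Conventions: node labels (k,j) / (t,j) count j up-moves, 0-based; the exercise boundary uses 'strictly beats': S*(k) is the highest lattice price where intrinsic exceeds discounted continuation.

Δt=0.15700, u=1.20804, d=0.82778, q=0.45785, disc=e^(-rΔt)=0.99000
k=7 terminal: V=max(K-S,0) → 50.6578 39.3471 22.8405 0.0000 0.0000 0.0000 0.0000 0.0000
k=6: j=0 S=29.7447 intr=45.5353 cont=45.0245 V=45.5353[EX]; j=1 S=43.4086 intr=31.8714 cont=31.4718 V=31.8714[EX]; j=2 S=63.3492 intr=11.9308 cont=12.2592 V=12.2592[hold]; j=3 S=92.4500 intr=0.0000 cont=0.0000 V=0.0000[hold]; j=4 S=134.9189 intr=0.0000 cont=0.0000 V=0.0000[hold]; j=5 S=196.8967 intr=0.0000 cont=0.0000 V=0.0000[hold]; j=6 S=287.3453 intr=0.0000 cont=0.0000 V=0.0000[hold]  S*(6)=43.4086
k=5: j=0 S=35.9329 intr=39.3471 cont=38.8866 V=39.3471[EX]; j=1 S=52.4395 intr=22.8405 cont=22.6631 V=22.8405[EX]; j=2 S=76.5286 intr=0.0000 cont=6.5799 V=6.5799[hold]; j=3 S=111.6837 intr=0.0000 cont=0.0000 V=0.0000[hold]; j=4 S=162.9880 intr=0.0000 cont=0.0000 V=0.0000[hold]; j=5 S=237.8599 intr=0.0000 cont=0.0000 V=0.0000[hold]  S*(5)=52.4395
k=4: j=0 S=43.4086 intr=31.8714 cont=31.4718 V=31.8714[EX]; j=1 S=63.3492 intr=11.9308 cont=15.2417 V=15.2417[hold]; j=2 S=92.4500 intr=0.0000 cont=3.5316 V=3.5316[hold]; j=3 S=134.9189 intr=0.0000 cont=0.0000 V=0.0000[hold]; j=4 S=196.8967 intr=0.0000 cont=0.0000 V=0.0000[hold]  S*(4)=43.4086
k=3: j=0 S=52.4395 intr=22.8405 cont=24.0150 V=24.0150[hold]; j=1 S=76.5286 intr=0.0000 cont=9.7815 V=9.7815[hold]; j=2 S=111.6837 intr=0.0000 cont=1.8955 V=1.8955[hold]; j=3 S=162.9880 intr=0.0000 cont=0.0000 V=0.0000[hold]  S*(3)=-
k=2: j=0 S=63.3492 intr=11.9308 cont=17.3233 V=17.3233[hold]; j=1 S=92.4500 intr=0.0000 cont=6.1092 V=6.1092[hold]; j=2 S=134.9189 intr=0.0000 cont=1.0174 V=1.0174[hold]  S*(2)=-
k=1: j=0 S=76.5286 intr=0.0000 cont=12.0671 V=12.0671[hold]; j=1 S=111.6837 intr=0.0000 cont=3.7402 V=3.7402[hold]  S*(1)=-
k=0: j=0 S=92.4500 intr=0.0000 cont=8.1721 V=8.1721[hold]  S*(0)=-

price = 8.1721
boundary = - - - - 43.4086 52.4395 43.4086
tree:
8.1721
12.0671 3.7402
17.3233 6.1092 1.0174
24.0150 9.7815 1.8955 0.0000
31.8714 15.2417 3.5316 0.0000 0.0000
39.3471 22.8405 6.5799 0.0000 0.0000 0.0000
45.5353 31.8714 12.2592 0.0000 0.0000 0.0000 0.0000
50.6578 39.3471 22.8405 0.0000 0.0000 0.0000 0.0000 0.0000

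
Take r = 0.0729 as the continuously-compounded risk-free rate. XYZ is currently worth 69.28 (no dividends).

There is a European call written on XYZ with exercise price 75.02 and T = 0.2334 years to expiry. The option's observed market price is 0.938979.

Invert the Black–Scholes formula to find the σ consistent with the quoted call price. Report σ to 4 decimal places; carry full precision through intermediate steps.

At σ = 0.1875 the Black–Scholes value reproduces the quote:
σ√T = 0.1875·√0.2334 = 0.090584
d₁ = (ln(S/K) + (r+σ²/2)T) / (σ√T) = (ln(69.28/75.02) + (0.0729+0.1875²/2)·0.2334) / 0.090584 = (-0.079598 + 0.021118) / 0.090584 = -0.645598
d₂ = d₁ − σ√T = -0.645598 − 0.090584 = -0.736182
e^{−rT} = 0.983129
N(d₁) = 0.259270,  N(d₂) = 0.230810
V = S·N(d₁) − K·e^{−rT}·N(d₂) = 17.962214 − 17.023235 = 0.938979 (the quoted price), and the Black–Scholes price is strictly increasing in σ, so σ is unique

sigma = 0.1875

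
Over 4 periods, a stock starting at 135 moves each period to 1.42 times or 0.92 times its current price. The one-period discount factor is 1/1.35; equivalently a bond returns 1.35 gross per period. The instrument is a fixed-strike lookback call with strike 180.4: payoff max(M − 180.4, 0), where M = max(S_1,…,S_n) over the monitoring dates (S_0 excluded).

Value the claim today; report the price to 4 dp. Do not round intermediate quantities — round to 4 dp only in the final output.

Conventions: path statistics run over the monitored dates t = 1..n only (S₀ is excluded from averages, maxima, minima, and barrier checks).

No-arbitrage gives p* = (R−d)/(u−d) = 0.8600: enumerate every path, weight its payoff by its p*-probability, and discount by R^4.
Enumerate all 2^4 = 16 price paths (U = up ×1.42, D = down ×0.92); each path with k up-moves has probability p*^k·(1−p*)^(4−k).
DDDD: M=124.2000, payoff=0.0000, prob=0.000384
UDDD: M=191.7000, payoff=11.3000, prob=0.002360
DUDD: M=176.3640, payoff=0.0000, prob=0.002360
UUDD: M=272.2140, payoff=91.8140, prob=0.014496
DDUD: M=162.2549, payoff=0.0000, prob=0.002360
UDUD: M=250.4369, payoff=70.0369, prob=0.014496
DUUD: M=250.4369, payoff=70.0369, prob=0.014496
UUUD: M=386.5439, payoff=206.1439, prob=0.089048
DDDU: M=149.2745, payoff=0.0000, prob=0.002360
UDDU: M=230.4019, payoff=50.0019, prob=0.014496
DUDU: M=230.4019, payoff=50.0019, prob=0.014496
UUDU: M=355.6204, payoff=175.2204, prob=0.089048
DDUU: M=230.4019, payoff=50.0019, prob=0.014496
UDUU: M=355.6204, payoff=175.2204, prob=0.089048
DUUU: M=355.6204, payoff=175.2204, prob=0.089048
UUUU: M=548.8923, payoff=368.4923, prob=0.547008
Price = Σ prob·payoff / R^4 = 272.296610 / 3.321506 = 81.9799

price = 81.9799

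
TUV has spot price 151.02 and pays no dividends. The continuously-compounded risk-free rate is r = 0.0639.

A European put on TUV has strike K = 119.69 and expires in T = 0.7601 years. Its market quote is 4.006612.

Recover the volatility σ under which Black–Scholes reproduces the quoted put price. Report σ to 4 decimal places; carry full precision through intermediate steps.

sigma = 0.3556

At σ = 0.3556 the Black–Scholes value reproduces the quote:
σ√T = 0.3556·√0.7601 = 0.310025
d₁ = (ln(S/K) + (r+σ²/2)T) / (σ√T) = (ln(151.02/119.69) + (0.0639+0.3556²/2)·0.7601) / 0.310025 = (0.232507 + 0.096628) / 0.310025 = 1.061641
d₂ = d₁ − σ√T = 1.061641 − 0.310025 = 0.751615
e^{−rT} = 0.952590
N(−d₁) = 0.144199,  N(−d₂) = 0.226141
V = K·e^{−rT}·N(−d₂) − S·N(−d₁) = 25.783610 − 21.776998 = 4.006612 (the quoted price), and the Black–Scholes price is strictly increasing in σ, so σ is unique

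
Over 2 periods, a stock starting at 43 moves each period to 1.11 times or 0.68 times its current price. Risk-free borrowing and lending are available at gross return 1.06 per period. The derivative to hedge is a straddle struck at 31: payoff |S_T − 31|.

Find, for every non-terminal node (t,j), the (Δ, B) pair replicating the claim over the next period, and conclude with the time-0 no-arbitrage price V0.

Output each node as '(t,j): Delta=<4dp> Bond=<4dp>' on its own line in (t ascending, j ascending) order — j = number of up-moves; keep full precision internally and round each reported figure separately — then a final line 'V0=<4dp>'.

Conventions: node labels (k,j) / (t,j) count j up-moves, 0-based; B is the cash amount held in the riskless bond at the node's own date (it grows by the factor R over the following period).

Arbitrage-free pricing uses the up-move probability p* = (R−d)/(u−d) = 0.8837, discounting each step at R = 1.06.
At maturity the claim pays: V(2,0)=11.1168, V(2,1)=1.4564, V(2,2)=21.9803
  t=1,j=0: stock 29.2400 → up 32.4564 (V=1.4564), down 19.8832 (V=11.1168). Price 2.4337; hedge Δ=-0.7683, bond B=24.8997.
  t=1,j=1: stock 47.7300 → up 52.9803 (V=21.9803), down 32.4564 (V=1.4564). Price 18.4847; hedge Δ=1.0000, bond B=-29.2453.
  t=0,j=0: stock 43.0000 → up 47.7300 (V=18.4847), down 29.2400 (V=2.4337). Price 15.6777; hedge Δ=0.8681, bond B=-21.6503.
Check: Δ(0,0)·S0 + B(0,0) = 15.6777 = V0.

(0,0): Delta=0.8681 Bond=-21.6503
(1,0): Delta=-0.7683 Bond=24.8997
(1,1): Delta=1.0000 Bond=-29.2453
V0=15.6777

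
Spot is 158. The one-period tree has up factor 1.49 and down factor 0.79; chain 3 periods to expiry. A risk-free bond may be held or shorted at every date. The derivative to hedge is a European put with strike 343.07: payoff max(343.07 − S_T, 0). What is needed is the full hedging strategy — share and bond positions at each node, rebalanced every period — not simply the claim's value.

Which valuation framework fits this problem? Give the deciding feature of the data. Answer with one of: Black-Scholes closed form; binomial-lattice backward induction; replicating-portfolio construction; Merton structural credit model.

framework: replicating-portfolio construction

Key observation: a price alone would not answer the question — the per-node share/bond construction on the spot-158, 1.49/0.79 tree is required, and only the replicating-portfolio method yields it.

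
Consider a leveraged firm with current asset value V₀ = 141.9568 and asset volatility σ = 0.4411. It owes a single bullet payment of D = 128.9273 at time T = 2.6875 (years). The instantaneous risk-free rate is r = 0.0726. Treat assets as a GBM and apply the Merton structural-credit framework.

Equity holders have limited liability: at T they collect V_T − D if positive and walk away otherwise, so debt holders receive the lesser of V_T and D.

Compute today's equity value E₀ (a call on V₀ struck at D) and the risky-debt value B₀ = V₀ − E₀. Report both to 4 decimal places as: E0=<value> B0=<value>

Work the structural quantities from V₀ = 141.9568 against face 128.9273:
d₁ = [ln(V₀/D) + (r + σ²/2)T] / (σ√T)
   = [ln(141.9568/128.9273) + (0.0726 + 0.5·0.4411²)·2.6875] / (0.4411·√2.6875)
   = [0.096274 + 0.456565] / 0.723122 = 0.764517
d₂ = d₁ − σ√T = 0.764517 − 0.723122 = 0.041396
N(d₁) = 0.777721,  N(d₂) = 0.516510,  e^(−rT) = 0.822742
E₀ = V₀·N(d₁) − D·e^(−rT)·N(d₂)
   = 141.9568·0.777721 − 128.9273·0.822742·0.516510 = 55.614493
B₀ = V₀ − E₀ = 141.9568 − 55.614493 = 86.342307

E0=55.6145 B0=86.3423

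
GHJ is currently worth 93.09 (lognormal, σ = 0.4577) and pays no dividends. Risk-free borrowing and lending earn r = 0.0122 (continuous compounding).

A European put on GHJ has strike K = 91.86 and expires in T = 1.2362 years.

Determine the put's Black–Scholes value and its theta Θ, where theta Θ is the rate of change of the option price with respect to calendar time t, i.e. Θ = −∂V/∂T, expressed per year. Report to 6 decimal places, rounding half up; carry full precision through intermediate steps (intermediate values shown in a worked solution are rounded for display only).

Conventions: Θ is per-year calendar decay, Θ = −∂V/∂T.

price = 17.160959
Θ = -6.645996

σ√T = 0.4577·√1.2362 = 0.508892
d₁ = (ln(S/K) + (r+σ²/2)T) / (σ√T) = (ln(93.09/91.86) + (0.0122+0.4577²/2)·1.2362) / 0.508892 = (0.013301 + 0.144567) / 0.508892 = 0.310219
d₂ = d₁ − σ√T = 0.310219 − 0.508892 = -0.198672
e^{−rT} = 0.985032
N(−d₁) = 0.378197,  N(−d₂) = 0.578740
Put price V = K·e^{−rT}·N(−d₂) − S·N(−d₁) = 52.367323 − 35.206363 = 17.160959
φ(d₁) = (1/√(2π))·e^{−d₁²/2} = 0.380200
Θ = −S·φ(d₁)·σ/(2√T) + r·K·e^{−rT}·N(−d₂) = −7.284877 + 0.638881 = -6.645996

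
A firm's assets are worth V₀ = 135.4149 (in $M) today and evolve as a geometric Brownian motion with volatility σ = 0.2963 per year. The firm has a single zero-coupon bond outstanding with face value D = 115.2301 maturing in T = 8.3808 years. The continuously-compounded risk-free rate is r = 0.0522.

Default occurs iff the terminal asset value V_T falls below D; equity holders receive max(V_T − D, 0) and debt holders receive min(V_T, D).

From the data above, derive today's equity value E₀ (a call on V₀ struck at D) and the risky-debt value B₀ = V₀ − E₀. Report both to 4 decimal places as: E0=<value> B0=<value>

Work the structural quantities from V₀ = 135.4149 against face 115.2301:
d₁ = [ln(V₀/D) + (r + σ²/2)T] / (σ√T)
   = [ln(135.4149/115.2301) + (0.0522 + 0.5·0.2963²)·8.3808] / (0.2963·√8.3808)
   = [0.161412 + 0.805368] / 0.857777 = 1.127077
d₂ = d₁ − σ√T = 1.127077 − 0.857777 = 0.269300
N(d₁) = 0.870145,  N(d₂) = 0.606151,  e^(−rT) = 0.645663
E₀ = V₀·N(d₁) − D·e^(−rT)·N(d₂)
   = 135.4149·0.870145 − 115.2301·0.645663·0.606151 = 72.733121
B₀ = V₀ − E₀ = 135.4149 − 72.733121 = 62.681779

E0=72.7331 B0=62.6818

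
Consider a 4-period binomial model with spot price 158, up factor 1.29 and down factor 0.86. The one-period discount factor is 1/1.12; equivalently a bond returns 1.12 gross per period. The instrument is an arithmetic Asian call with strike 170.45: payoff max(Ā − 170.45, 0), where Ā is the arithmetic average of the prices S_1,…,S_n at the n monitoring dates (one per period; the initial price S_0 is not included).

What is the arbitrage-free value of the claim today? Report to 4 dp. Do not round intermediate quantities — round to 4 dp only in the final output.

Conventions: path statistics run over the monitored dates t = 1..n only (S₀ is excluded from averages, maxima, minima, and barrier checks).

Set p* = 0.6047 (from d < R < u); the path-dependent value is the discounted p*-expectation over all price paths.
Enumerate all 2^4 = 16 price paths (U = up ×1.29, D = down ×0.86); each path with k up-moves has probability p*^k·(1−p*)^(4−k).
DDDD: Ā=109.9152, payoff=0.0000, prob=0.024430
UDDD: Ā=164.8729, payoff=0.0000, prob=0.037363
DUDD: Ā=147.8879, payoff=0.0000, prob=0.037363
UUDD: Ā=221.8318, payoff=51.3818, prob=0.057144
DDUD: Ā=133.2808, payoff=0.0000, prob=0.037363
UDUD: Ā=199.9211, payoff=29.4711, prob=0.057144
DUUD: Ā=182.9361, payoff=12.4861, prob=0.057144
UUUD: Ā=274.4042, payoff=103.9542, prob=0.087397
DDDU: Ā=120.7186, payoff=0.0000, prob=0.037363
UDDU: Ā=181.0780, payoff=10.6280, prob=0.057144
DUDU: Ā=164.0930, payoff=0.0000, prob=0.057144
UUDU: Ā=246.1395, payoff=75.6895, prob=0.087397
DDUU: Ā=149.4859, payoff=0.0000, prob=0.057144
UDUU: Ā=224.2288, payoff=53.7788, prob=0.087397
DUUU: Ā=207.2438, payoff=36.7938, prob=0.087397
UUUU: Ā=310.8657, payoff=140.4157, prob=0.133666
Price = Σ prob·payoff / R^4 = 48.325851 / 1.573519 = 30.7120

price = 30.7120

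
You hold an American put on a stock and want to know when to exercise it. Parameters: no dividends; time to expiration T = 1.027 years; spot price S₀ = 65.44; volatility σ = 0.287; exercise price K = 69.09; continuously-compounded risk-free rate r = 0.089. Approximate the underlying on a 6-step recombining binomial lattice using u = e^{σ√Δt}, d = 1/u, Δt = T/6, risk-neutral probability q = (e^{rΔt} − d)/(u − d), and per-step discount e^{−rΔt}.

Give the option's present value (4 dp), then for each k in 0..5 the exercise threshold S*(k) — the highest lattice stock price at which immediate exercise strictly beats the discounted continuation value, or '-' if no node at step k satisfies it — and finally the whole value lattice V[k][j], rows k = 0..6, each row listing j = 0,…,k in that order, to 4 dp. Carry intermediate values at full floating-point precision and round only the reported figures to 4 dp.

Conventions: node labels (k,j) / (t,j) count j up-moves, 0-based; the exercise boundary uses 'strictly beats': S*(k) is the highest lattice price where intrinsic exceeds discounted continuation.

Δt=0.17117, u=1.12608, d=0.88804, q=0.53484, disc=e^(-rΔt)=0.98488
k=6 terminal: V=max(K-S,0) → 36.9949 28.3920 17.4830 3.6500 0.0000 0.0000 0.0000
k=5: j=0 S=36.1415 intr=32.9485 cont=31.9040 V=32.9485[EX]; j=1 S=45.8291 intr=23.2609 cont=22.2164 V=23.2609[EX]; j=2 S=58.1133 intr=10.9767 cont=9.9321 V=10.9767[EX]; j=3 S=73.6904 intr=0.0000 cont=1.6722 V=1.6722[hold]; j=4 S=93.4428 intr=0.0000 cont=0.0000 V=0.0000[hold]; j=5 S=118.4897 intr=0.0000 cont=0.0000 V=0.0000[hold]  S*(5)=58.1133
k=4: j=0 S=40.6980 intr=28.3920 cont=27.3474 V=28.3920[EX]; j=1 S=51.6070 intr=17.4830 cont=16.4385 V=17.4830[EX]; j=2 S=65.4400 intr=3.6500 cont=5.9095 V=5.9095[hold]; j=3 S=82.9809 intr=0.0000 cont=0.7661 V=0.7661[hold]; j=4 S=105.2236 intr=0.0000 cont=0.0000 V=0.0000[hold]  S*(4)=51.6070
k=3: j=0 S=45.8291 intr=23.2609 cont=22.2164 V=23.2609[EX]; j=1 S=58.1133 intr=10.9767 cont=11.1224 V=11.1224[hold]; j=2 S=73.6904 intr=0.0000 cont=3.1109 V=3.1109[hold]; j=3 S=93.4428 intr=0.0000 cont=0.3510 V=0.3510[hold]  S*(3)=45.8291
k=2: j=0 S=51.6070 intr=17.4830 cont=16.5152 V=17.4830[EX]; j=1 S=65.4400 intr=3.6500 cont=6.7341 V=6.7341[hold]; j=2 S=82.9809 intr=0.0000 cont=1.6100 V=1.6100[hold]  S*(2)=51.6070
k=1: j=0 S=58.1133 intr=10.9767 cont=11.5567 V=11.5567[hold]; j=1 S=73.6904 intr=0.0000 cont=3.9332 V=3.9332[hold]  S*(1)=-
k=0: j=0 S=65.4400 intr=3.6500 cont=7.3663 V=7.3663[hold]  S*(0)=-

price = 7.3663
boundary = - - 51.6070 45.8291 51.6070 58.1133
tree:
7.3663
11.5567 3.9332
17.4830 6.7341 1.6100
23.2609 11.1224 3.1109 0.3510
28.3920 17.4830 5.9095 0.7661 0.0000
32.9485 23.2609 10.9767 1.6722 0.0000 0.0000
36.9949 28.3920 17.4830 3.6500 0.0000 0.0000 0.0000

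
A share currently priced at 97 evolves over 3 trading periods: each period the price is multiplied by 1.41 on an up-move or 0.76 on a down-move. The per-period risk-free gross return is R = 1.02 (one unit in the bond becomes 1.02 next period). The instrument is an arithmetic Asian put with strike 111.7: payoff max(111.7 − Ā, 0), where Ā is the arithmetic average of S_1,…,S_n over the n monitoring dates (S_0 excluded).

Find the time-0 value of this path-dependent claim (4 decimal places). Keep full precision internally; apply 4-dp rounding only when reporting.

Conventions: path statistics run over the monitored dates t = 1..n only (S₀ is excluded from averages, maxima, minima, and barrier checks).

price = 21.3304

Risk-neutral up-probability p* = (R−d)/(u−d) = (1.02−0.76)/(1.41−0.76) = 0.4000; the claim prices as the p*-weighted sum of path payoffs discounted by R^3.
Enumerate all 2^3 = 8 price paths (U = up ×1.41, D = down ×0.76); each path with k up-moves has probability p*^k·(1−p*)^(3−k).
DDD: Ā=57.4426, payoff=54.2574, prob=0.216000
UDD: Ā=106.5712, payoff=5.1288, prob=0.144000
DUD: Ā=85.5545, payoff=26.1455, prob=0.144000
UUD: Ā=158.7261, payoff=0.0000, prob=0.096000
DDU: Ā=69.5819, payoff=42.1181, prob=0.144000
UDU: Ā=129.0926, payoff=0.0000, prob=0.096000
DUU: Ā=108.0760, payoff=3.6240, prob=0.096000
UUU: Ā=200.5094, payoff=0.0000, prob=0.064000
Price = Σ prob·payoff / R^3 = 22.636012 / 1.061208 = 21.3304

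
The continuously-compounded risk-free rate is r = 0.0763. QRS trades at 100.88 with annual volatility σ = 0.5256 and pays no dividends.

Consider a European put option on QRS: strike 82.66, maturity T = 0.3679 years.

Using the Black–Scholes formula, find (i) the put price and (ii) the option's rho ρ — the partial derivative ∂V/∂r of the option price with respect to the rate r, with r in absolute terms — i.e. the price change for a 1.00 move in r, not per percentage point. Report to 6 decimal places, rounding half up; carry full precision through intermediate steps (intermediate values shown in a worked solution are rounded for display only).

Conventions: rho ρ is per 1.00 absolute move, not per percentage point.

σ√T = 0.5256·√0.3679 = 0.318801
d₁ = (ln(S/K) + (r+σ²/2)T) / (σ√T) = (ln(100.88/82.66) + (0.0763+0.5256²/2)·0.3679) / 0.318801 = (0.199196 + 0.078888) / 0.318801 = 0.872279
d₂ = d₁ − σ√T = 0.872279 − 0.318801 = 0.553478
e^{−rT} = 0.972320
N(−d₁) = 0.191528,  N(−d₂) = 0.289968
Put price V = K·e^{−rT}·N(−d₂) − S·N(−d₁) = 23.305303 − 19.321351 = 3.983952
ρ = −K·T·e^{−rT}·N(−d₂) = -8.574021

price = 3.983952
ρ = -8.574021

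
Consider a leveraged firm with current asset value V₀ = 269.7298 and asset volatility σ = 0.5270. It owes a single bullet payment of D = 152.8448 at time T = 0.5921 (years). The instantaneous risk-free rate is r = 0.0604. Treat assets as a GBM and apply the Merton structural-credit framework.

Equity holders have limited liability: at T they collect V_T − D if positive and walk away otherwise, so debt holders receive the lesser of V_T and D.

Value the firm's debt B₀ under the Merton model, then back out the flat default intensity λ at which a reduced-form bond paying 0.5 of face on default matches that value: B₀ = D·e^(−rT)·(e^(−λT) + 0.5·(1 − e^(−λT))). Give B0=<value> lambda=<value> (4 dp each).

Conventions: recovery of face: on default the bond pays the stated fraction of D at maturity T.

B0=145.0799 lambda=0.0558

Apply the equity-as-call identities (strike 152.8448, horizon 0.5921 years):
d₁ = [ln(V₀/D) + (r + σ²/2)T] / (σ√T)
   = [ln(269.7298/152.8448) + (0.0604 + 0.5·0.5270²)·0.5921] / (0.5270·√0.5921)
   = [0.567998 + 0.117985] / 0.405516 = 1.691627
d₂ = d₁ − σ√T = 1.691627 − 0.405516 = 1.286111
N(d₁) = 0.954641,  N(d₂) = 0.900798,  e^(−rT) = 0.964869
E₀ = V₀·N(d₁) − D·e^(−rT)·N(d₂)
   = 269.7298·0.954641 − 152.8448·0.964869·0.900798 = 124.649886
B₀ = V₀ − E₀ = 269.7298 − 124.649886 = 145.079914
e^(−λT) = (B₀·e^(rT)/D − 0.5)/(1 − 0.5) = (145.0799·1.036410/152.8448 − 0.5)/0.5 = 0.96751558
λ = −ln(0.96751558)/0.5921 = 0.055774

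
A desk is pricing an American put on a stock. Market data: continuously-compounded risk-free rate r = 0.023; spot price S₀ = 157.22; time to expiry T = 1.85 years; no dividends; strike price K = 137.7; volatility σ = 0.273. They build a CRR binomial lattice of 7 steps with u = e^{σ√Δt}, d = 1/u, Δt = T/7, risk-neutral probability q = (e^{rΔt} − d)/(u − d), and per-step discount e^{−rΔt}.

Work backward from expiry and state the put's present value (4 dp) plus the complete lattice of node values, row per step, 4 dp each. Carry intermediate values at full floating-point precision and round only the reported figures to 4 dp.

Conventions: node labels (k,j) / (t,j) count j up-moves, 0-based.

price = 10.9515
tree:
10.9515
16.7277 4.9950
24.7838 8.4381 1.4251
35.3432 13.9543 2.7244 0.0723
48.0187 22.4136 5.2048 0.1417 0.0000
59.7617 34.5062 9.9368 0.2778 0.0000 0.0000
69.9672 48.0187 18.9578 0.5443 0.0000 0.0000 0.0000
78.8363 59.7617 34.5062 1.0668 0.0000 0.0000 0.0000 0.0000

params: Δt=0.26429 u=1.15067 d=0.86906 q=0.48662 e^(-rΔt)=0.99394
t_7 payoffs: 78.8363 59.7617 34.5062 1.0668 0.0000 0.0000 0.0000 0.0000
k=6: node(6,0) S=67.7328 payoff=69.9672 vs cont=69.1327 → 69.9672 [stop]  node(6,1) S=89.6813 payoff=48.0187 vs cont=47.1842 → 48.0187 [stop]  node(6,2) S=118.7422 payoff=18.9578 vs cont=18.1234 → 18.9578 [stop]  node(6,3) S=157.2200 payoff=0.0000 vs cont=0.5443 → 0.5443 [wait]  node(6,4) S=208.1664 payoff=0.0000 vs cont=0.0000 → 0.0000 [wait]  node(6,5) S=275.6217 payoff=0.0000 vs cont=0.0000 → 0.0000 [wait]  node(6,6) S=364.9356 payoff=0.0000 vs cont=0.0000 → 0.0000 [wait]
k=5: node(5,0) S=77.9383 payoff=59.7617 vs cont=58.9273 → 59.7617 [stop]  node(5,1) S=103.1938 payoff=34.5062 vs cont=33.6717 → 34.5062 [stop]  node(5,2) S=136.6332 payoff=1.0668 vs cont=9.9368 → 9.9368 [wait]  node(5,3) S=180.9086 payoff=0.0000 vs cont=0.2778 → 0.2778 [wait]  node(5,4) S=239.5312 payoff=0.0000 vs cont=0.0000 → 0.0000 [wait]  node(5,5) S=317.1501 payoff=0.0000 vs cont=0.0000 → 0.0000 [wait]
k=4: node(4,0) S=89.6813 payoff=48.0187 vs cont=47.1842 → 48.0187 [stop]  node(4,1) S=118.7422 payoff=18.9578 vs cont=22.4136 → 22.4136 [wait]  node(4,2) S=157.2200 payoff=0.0000 vs cont=5.2048 → 5.2048 [wait]  node(4,3) S=208.1664 payoff=0.0000 vs cont=0.1417 → 0.1417 [wait]  node(4,4) S=275.6217 payoff=0.0000 vs cont=0.0000 → 0.0000 [wait]
k=3: node(3,0) S=103.1938 payoff=34.5062 vs cont=35.3432 → 35.3432 [wait]  node(3,1) S=136.6332 payoff=1.0668 vs cont=13.9543 → 13.9543 [wait]  node(3,2) S=180.9086 payoff=0.0000 vs cont=2.7244 → 2.7244 [wait]  node(3,3) S=239.5312 payoff=0.0000 vs cont=0.0723 → 0.0723 [wait]
k=2: node(2,0) S=118.7422 payoff=18.9578 vs cont=24.7838 → 24.7838 [wait]  node(2,1) S=157.2200 payoff=0.0000 vs cont=8.4381 → 8.4381 [wait]  node(2,2) S=208.1664 payoff=0.0000 vs cont=1.4251 → 1.4251 [wait]
k=1: node(1,0) S=136.6332 payoff=1.0668 vs cont=16.7277 → 16.7277 [wait]  node(1,1) S=180.9086 payoff=0.0000 vs cont=4.9950 → 4.9950 [wait]
k=0: node(0,0) S=157.2200 payoff=0.0000 vs cont=10.9515 → 10.9515 [wait]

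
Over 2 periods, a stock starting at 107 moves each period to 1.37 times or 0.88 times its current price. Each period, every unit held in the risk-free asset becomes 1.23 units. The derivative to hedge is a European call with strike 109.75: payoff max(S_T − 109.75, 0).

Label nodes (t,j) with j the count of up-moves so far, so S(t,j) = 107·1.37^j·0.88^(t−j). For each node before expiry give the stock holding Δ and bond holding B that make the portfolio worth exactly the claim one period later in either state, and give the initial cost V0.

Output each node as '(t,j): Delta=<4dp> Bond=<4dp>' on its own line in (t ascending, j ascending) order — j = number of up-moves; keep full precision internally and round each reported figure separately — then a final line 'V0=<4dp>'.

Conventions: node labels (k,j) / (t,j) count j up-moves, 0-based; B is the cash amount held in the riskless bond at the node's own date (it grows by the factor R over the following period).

(0,0): Delta=0.8809 Bond=-58.3449
(1,0): Delta=0.4172 Bond=-28.1057
(1,1): Delta=1.0000 Bond=-89.2276
V0=35.9081

Risk-neutral probability p* = (R−d)/(u−d) = (1.23−0.88)/(1.37−0.88) = 0.7143.
Payoffs at expiry: V(2,0)=0.0000, V(2,1)=19.2492, V(2,2)=91.0783
(1,0): S=94.1600. Δ = (V_up−V_dn)/(S_up−S_dn) = (19.2492−0.0000)/(128.9992−82.8608) = 0.4172. V = [p*·19.2492 + (1−p*)·0.0000]/1.23 = 11.1784. B = V − Δ·S = -28.1057.
(1,1): S=146.5900. Δ = (V_up−V_dn)/(S_up−S_dn) = (91.0783−19.2492)/(200.8283−128.9992) = 1.0000. V = [p*·91.0783 + (1−p*)·19.2492]/1.23 = 57.3624. B = V − Δ·S = -89.2276.
(0,0): S=107.0000. Δ = (V_up−V_dn)/(S_up−S_dn) = (57.3624−11.1784)/(146.5900−94.1600) = 0.8809. V = [p*·57.3624 + (1−p*)·11.1784]/1.23 = 35.9081. B = V − Δ·S = -58.3449.
Check: Δ(0,0)·S0 + B(0,0) = 35.9081 = V0.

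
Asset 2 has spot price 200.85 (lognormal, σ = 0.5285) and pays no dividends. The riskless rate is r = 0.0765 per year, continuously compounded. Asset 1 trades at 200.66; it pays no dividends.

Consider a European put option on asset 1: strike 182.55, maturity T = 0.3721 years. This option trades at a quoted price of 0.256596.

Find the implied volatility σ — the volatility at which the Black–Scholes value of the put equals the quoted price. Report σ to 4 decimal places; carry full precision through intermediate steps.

sigma = 0.1193

At σ = 0.1193 the Black–Scholes value reproduces the quote:
σ√T = 0.1193·√0.3721 = 0.072773
d₁ = (ln(S/K) + (r+σ²/2)T) / (σ√T) = (ln(200.66/182.55) + (0.0765+0.1193²/2)·0.3721) / 0.072773 = (0.094588 + 0.031114) / 0.072773 = 1.727309
d₂ = d₁ − σ√T = 1.727309 − 0.072773 = 1.654536
e^{−rT} = 0.971936
N(−d₁) = 0.042056,  N(−d₂) = 0.049009
V = K·e^{−rT}·N(−d₂) − S·N(−d₁) = 8.695578 − 8.438982 = 0.256596 (the observed quote) — the price is monotone increasing in volatility, hence this σ is the only solution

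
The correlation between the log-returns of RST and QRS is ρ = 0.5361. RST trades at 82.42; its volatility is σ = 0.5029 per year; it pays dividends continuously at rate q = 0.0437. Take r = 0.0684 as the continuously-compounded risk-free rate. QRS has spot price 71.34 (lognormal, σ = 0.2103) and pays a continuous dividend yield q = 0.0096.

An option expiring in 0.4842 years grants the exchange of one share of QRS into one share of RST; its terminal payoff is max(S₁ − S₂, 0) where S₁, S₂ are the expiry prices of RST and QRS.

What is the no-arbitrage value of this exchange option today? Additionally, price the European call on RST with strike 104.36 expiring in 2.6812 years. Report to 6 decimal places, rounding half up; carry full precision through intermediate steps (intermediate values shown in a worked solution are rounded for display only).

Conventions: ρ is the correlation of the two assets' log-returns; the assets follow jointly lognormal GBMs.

σ_eff = √(σ₁² + σ₂² − 2ρσ₁σ₂) = √(0.5029² + 0.2103² − 2·0.5361·0.5029·0.2103) = 0.428648
d₁ = (ln(S₁/S₂) + (q₂ − q₁ + σ_eff²/2)T) / (σ_eff√T) = (ln(82.42/71.34) + (0.0096 − 0.0437 + 0.091869)·0.4842) / 0.298272 = 0.577804
d₂ = d₁ − σ_eff√T = 0.577804 − 0.298272 = 0.279532
N(d₁) = 0.718302,  N(d₂) = 0.610082
V = S₁·e^{−q₁T}·N(d₁) − S₂·e^{−q₂T}·N(d₂) = 57.962897 − 43.321383 = 14.641513
[vanilla: RST call K=104.36]
σ√T = 0.5029·√2.6812 = 0.823467
d₁ = (ln(S/K) + (r−q+σ²/2)T) / (σ√T) = (ln(82.42/104.36) + (0.0684−0.0437+0.5029²/2)·2.6812) / 0.823467 = (-0.236018 + 0.405275) / 0.823467 = 0.205541
d₂ = d₁ − σ√T = 0.205541 − 0.823467 = -0.617926
e^{−rT} = 0.832440
e^{−qT} = 0.889435
N(d₁) = 0.581425,  N(d₂) = 0.268312
price = S·e^{−qT}·N(d₁) − K·e^{−rT}·N(d₂) = 42.622697 − 23.309193 = 19.313505

exchange price = 14.641513
price(RST call K=104.36) = 19.313505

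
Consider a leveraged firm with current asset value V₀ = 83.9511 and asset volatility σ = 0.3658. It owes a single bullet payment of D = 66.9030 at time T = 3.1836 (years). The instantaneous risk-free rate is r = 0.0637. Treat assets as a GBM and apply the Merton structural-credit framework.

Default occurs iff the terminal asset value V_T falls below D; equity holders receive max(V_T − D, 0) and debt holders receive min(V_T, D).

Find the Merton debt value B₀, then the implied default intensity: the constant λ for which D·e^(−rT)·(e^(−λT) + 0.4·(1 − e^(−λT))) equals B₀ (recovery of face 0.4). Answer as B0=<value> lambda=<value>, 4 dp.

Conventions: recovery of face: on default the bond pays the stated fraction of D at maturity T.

B0=48.0481 lambda=0.0703

Equity is a call on the firm's assets struck at D = 66.9030:
d₁ = [ln(V₀/D) + (r + σ²/2)T] / (σ√T)
   = [ln(83.9511/66.9030) + (0.0637 + 0.5·0.3658²)·3.1836] / (0.3658·√3.1836)
   = [0.226991 + 0.415794] / 0.652684 = 0.984832
d₂ = d₁ − σ√T = 0.984832 − 0.652684 = 0.332148
N(d₁) = 0.837647,  N(d₂) = 0.630111,  e^(−rT) = 0.816445
E₀ = V₀·N(d₁) − D·e^(−rT)·N(d₂)
   = 83.9511·0.837647 − 66.9030·0.816445·0.630111 = 35.903020
B₀ = V₀ − E₀ = 83.9511 − 35.903020 = 48.048080
e^(−λT) = (B₀·e^(rT)/D − 0.4)/(1 − 0.4) = (48.0481·1.224822/66.9030 − 0.4)/0.6 = 0.79939509
λ = −ln(0.79939509)/3.1836 = 0.070329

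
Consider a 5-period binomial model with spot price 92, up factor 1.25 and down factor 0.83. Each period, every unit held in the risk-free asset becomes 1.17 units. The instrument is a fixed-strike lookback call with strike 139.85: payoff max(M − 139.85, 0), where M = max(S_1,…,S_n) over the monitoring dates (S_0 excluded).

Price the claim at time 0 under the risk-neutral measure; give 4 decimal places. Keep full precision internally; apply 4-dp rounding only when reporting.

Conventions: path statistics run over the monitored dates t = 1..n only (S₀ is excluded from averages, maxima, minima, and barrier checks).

price = 33.0944

Risk-neutral up-probability p* = (R−d)/(u−d) = (1.17−0.83)/(1.25−0.83) = 0.8095; the claim prices as the p*-weighted sum of path payoffs discounted by R^5.
Enumerate all 2^5 = 32 price paths (U = up ×1.25, D = down ×0.83); each path with k up-moves has probability p*^k·(1−p*)^(5−k).
DDDDD: M=76.3600, payoff=0.0000, prob=0.000251
UDDDD: M=115.0000, payoff=0.0000, prob=0.001066
DUDDD: M=95.4500, payoff=0.0000, prob=0.001066
UUDDD: M=143.7500, payoff=3.9000, prob=0.004529
DDUDD: M=79.2235, payoff=0.0000, prob=0.001066
UDUDD: M=119.3125, payoff=0.0000, prob=0.004529
DUUDD: M=119.3125, payoff=0.0000, prob=0.004529
UUUDD: M=179.6875, payoff=39.8375, prob=0.019247
DDDUD: M=76.3600, payoff=0.0000, prob=0.001066
UDDUD: M=115.0000, payoff=0.0000, prob=0.004529
DUDUD: M=99.0294, payoff=0.0000, prob=0.004529
UUDUD: M=149.1406, payoff=9.2906, prob=0.019247
DDUUD: M=99.0294, payoff=0.0000, prob=0.004529
UDUUD: M=149.1406, payoff=9.2906, prob=0.019247
DUUUD: M=149.1406, payoff=9.2906, prob=0.019247
UUUUD: M=224.6094, payoff=84.7594, prob=0.081801
DDDDU: M=76.3600, payoff=0.0000, prob=0.001066
UDDDU: M=115.0000, payoff=0.0000, prob=0.004529
DUDDU: M=95.4500, payoff=0.0000, prob=0.004529
UUDDU: M=143.7500, payoff=3.9000, prob=0.019247
DDUDU: M=82.1944, payoff=0.0000, prob=0.004529
UDUDU: M=123.7867, payoff=0.0000, prob=0.019247
DUUDU: M=123.7867, payoff=0.0000, prob=0.019247
UUUDU: M=186.4258, payoff=46.5758, prob=0.081801
DDDUU: M=82.1944, payoff=0.0000, prob=0.004529
UDDUU: M=123.7867, payoff=0.0000, prob=0.019247
DUDUU: M=123.7867, payoff=0.0000, prob=0.019247
UUDUU: M=186.4258, payoff=46.5758, prob=0.081801
DDUUU: M=123.7867, payoff=0.0000, prob=0.019247
UDUUU: M=186.4258, payoff=46.5758, prob=0.081801
DUUUU: M=186.4258, payoff=46.5758, prob=0.081801
UUUUU: M=280.7617, payoff=140.9117, prob=0.347655
Price = Σ prob·payoff / R^5 = 72.557789 / 2.192448 = 33.0944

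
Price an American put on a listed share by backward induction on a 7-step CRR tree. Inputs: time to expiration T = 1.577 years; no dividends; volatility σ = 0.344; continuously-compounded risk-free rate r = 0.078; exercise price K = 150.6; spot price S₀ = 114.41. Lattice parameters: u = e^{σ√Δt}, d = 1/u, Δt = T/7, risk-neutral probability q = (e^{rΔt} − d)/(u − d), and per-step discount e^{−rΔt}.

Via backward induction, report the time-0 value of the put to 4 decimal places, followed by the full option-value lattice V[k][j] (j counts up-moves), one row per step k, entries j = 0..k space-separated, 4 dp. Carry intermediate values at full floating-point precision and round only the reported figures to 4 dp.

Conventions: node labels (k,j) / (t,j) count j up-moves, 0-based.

price = 38.2345
tree:
38.2345
53.4252 25.1524
68.0640 37.3205 14.4844
80.4976 53.4252 23.3402 6.5882
91.0581 68.0640 36.2111 11.9433 1.7385
100.0278 80.4976 53.4252 21.1407 3.6355 0.0000
107.6462 91.0581 68.0640 36.1900 7.6025 0.0000 0.0000
114.1169 100.0278 80.4976 53.4252 15.8979 0.0000 0.0000 0.0000

Δt=0.22529  u=1.17736  d=0.84936  q=0.51332  discount=0.98258
step 7 (expiry): payoffs max(K−S,0) = 114.1169 100.0278 80.4976 53.4252 15.8979 0.0000 0.0000 0.0000
k=6: (k=6,j=0): S=42.9538, K−S=107.6462, hold=105.0229 ⇒ V=107.6462 exercise | (k=6,j=1): S=59.5419, K−S=91.0581, hold=88.4348 ⇒ V=91.0581 exercise | (k=6,j=2): S=82.5360, K−S=68.0640, hold=65.4408 ⇒ V=68.0640 exercise | (k=6,j=3): S=114.4100, K−S=36.1900, hold=33.5667 ⇒ V=36.1900 exercise | (k=6,j=4): S=158.5932, K−S=0.0000, hold=7.6025 ⇒ V=7.6025 continue | (k=6,j=5): S=219.8393, K−S=0.0000, hold=0.0000 ⇒ V=0.0000 continue | (k=6,j=6): S=304.7376, K−S=0.0000, hold=0.0000 ⇒ V=0.0000 continue
k=5: (k=5,j=0): S=50.5722, K−S=100.0278, hold=97.4045 ⇒ V=100.0278 exercise | (k=5,j=1): S=70.1024, K−S=80.4976, hold=77.8743 ⇒ V=80.4976 exercise | (k=5,j=2): S=97.1748, K−S=53.4252, hold=50.8019 ⇒ V=53.4252 exercise | (k=5,j=3): S=134.7021, K−S=15.8979, hold=21.1407 ⇒ V=21.1407 continue | (k=5,j=4): S=186.7218, K−S=0.0000, hold=3.6355 ⇒ V=3.6355 continue | (k=5,j=5): S=258.8306, K−S=0.0000, hold=0.0000 ⇒ V=0.0000 continue
k=4: (k=4,j=0): S=59.5419, K−S=91.0581, hold=88.4348 ⇒ V=91.0581 exercise | (k=4,j=1): S=82.5360, K−S=68.0640, hold=65.4408 ⇒ V=68.0640 exercise | (k=4,j=2): S=114.4100, K−S=36.1900, hold=36.2111 ⇒ V=36.2111 continue | (k=4,j=3): S=158.5932, K−S=0.0000, hold=11.9433 ⇒ V=11.9433 continue | (k=4,j=4): S=219.8393, K−S=0.0000, hold=1.7385 ⇒ V=1.7385 continue
k=3: (k=3,j=0): S=70.1024, K−S=80.4976, hold=77.8743 ⇒ V=80.4976 exercise | (k=3,j=1): S=97.1748, K−S=53.4252, hold=50.8126 ⇒ V=53.4252 exercise | (k=3,j=2): S=134.7021, K−S=15.8979, hold=23.3402 ⇒ V=23.3402 continue | (k=3,j=3): S=186.7218, K−S=0.0000, hold=6.5882 ⇒ V=6.5882 continue
k=2: (k=2,j=0): S=82.5360, K−S=68.0640, hold=65.4408 ⇒ V=68.0640 exercise | (k=2,j=1): S=114.4100, K−S=36.1900, hold=37.3205 ⇒ V=37.3205 continue | (k=2,j=2): S=158.5932, K−S=0.0000, hold=14.4844 ⇒ V=14.4844 continue
k=1: (k=1,j=0): S=97.1748, K−S=53.4252, hold=51.3721 ⇒ V=53.4252 exercise | (k=1,j=1): S=134.7021, K−S=15.8979, hold=25.1524 ⇒ V=25.1524 continue
k=0: (k=0,j=0): S=114.4100, K−S=36.1900, hold=38.2345 ⇒ V=38.2345 continue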